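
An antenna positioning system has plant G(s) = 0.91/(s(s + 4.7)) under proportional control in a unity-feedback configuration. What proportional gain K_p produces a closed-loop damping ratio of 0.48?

Closed-loop characteristic equation: s² + 4.7s + K_p·0.91 = 0.
So ω_n = √(0.91K_p) and 2ζω_n = 4.7, giving ζ = 4.7/(2√(0.91K_p)).
Setting ζ = 0.48: √(0.91K_p) = 4.7/(2·0.48) = 4.896, so K_p = 23.97/0.91 = 26.3.

K_p = 26.3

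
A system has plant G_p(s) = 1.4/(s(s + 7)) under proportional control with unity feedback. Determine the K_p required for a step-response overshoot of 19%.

From %OS = 100·exp(−πζ/√(1−ζ²)) = 19%, ζ = −ln(0.19)/√(π²+ln²(0.19)) = 0.4673.
Characteristic equation s² + 7s + 1.4K_p = 0 gives ζ = 7/(2√(1.4K_p)).
Setting ζ = 0.4673: √(1.4K_p) = 7/(2·0.4673) = 7.489, so K_p = 56.09/1.4 = 40.1.

K_p = 40.1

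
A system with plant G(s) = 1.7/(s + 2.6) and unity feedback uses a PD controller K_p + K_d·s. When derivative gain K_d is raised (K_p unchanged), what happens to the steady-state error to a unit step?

unchanged

At s = 0 the derivative term contributes nothing: C(0) = K_p regardless of K_d, so K_pos = K_p·G(0) and e_ss are unchanged.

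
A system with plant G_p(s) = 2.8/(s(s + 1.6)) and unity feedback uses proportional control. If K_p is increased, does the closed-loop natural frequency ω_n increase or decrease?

ω_n = √(2.8·K_p), which grows with K_p.

increase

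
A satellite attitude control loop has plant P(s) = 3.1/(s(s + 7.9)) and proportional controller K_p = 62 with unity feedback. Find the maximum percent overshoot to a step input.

The closed-loop denominator s² + 7.9s + 192.2 gives ω_n = √192.2 = 13.86 and ζ = 7.9/(2ω_n) = 0.2849.
%OS = 100·exp(−πζ/√(1−ζ²)) = 100·exp(−π·0.2849/√0.9188) = 39.3%.

39.3%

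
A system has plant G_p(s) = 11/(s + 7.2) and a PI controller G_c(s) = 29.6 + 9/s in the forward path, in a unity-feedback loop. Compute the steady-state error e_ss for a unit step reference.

The open loop G_c(s)G_p(s) has a pole at the origin (type 1), so the static position error constant is infinite and e_ss = 1/(1+∞) = 0.

0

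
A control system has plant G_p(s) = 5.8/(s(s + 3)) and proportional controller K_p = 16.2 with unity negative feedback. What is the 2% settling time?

Closed-loop characteristic equation: s² + 3s + 93.96 = 0, so ω_n = 9.693 rad/s and ζ = 3/(2·9.693) = 0.1547.
2% settling time T_s ≈ 4/(ζω_n) = 4/1.5 = 2.67 s.

T_s ≈ 2.67 s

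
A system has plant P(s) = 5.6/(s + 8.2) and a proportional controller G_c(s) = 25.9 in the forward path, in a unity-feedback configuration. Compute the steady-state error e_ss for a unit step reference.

The loop is type 0. Static position error constant K_pos = G_c(0)·P(0) = 25.9·0.6829 = 17.69.
Steady-state error to a unit step: e_ss = 1/(1+K_pos) = 1/18.69 = 0.0535.

0.0535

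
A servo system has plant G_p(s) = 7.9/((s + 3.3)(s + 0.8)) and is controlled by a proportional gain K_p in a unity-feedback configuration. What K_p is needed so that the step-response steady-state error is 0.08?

For a type-0 loop with proportional control, e_ss = 1/(1 + K_p·G_p(0)).
G_p(0) = 2.992. Require 1/(1 + K_p·2.992) = 0.08, so 1 + 2.992·K_p = 12.5.
K_p = (12.5 − 1)/2.992 = 3.84.

K_p = 3.84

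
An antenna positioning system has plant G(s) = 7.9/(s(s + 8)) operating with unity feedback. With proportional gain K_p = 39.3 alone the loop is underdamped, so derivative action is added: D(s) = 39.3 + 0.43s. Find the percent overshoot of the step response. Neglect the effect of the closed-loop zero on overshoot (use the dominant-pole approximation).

Forward path: (39.3 + 0.43s)·7.9/(s(s+8)). The closed-loop characteristic equation is s² + (8 + 7.9·0.43)s + 7.9·39.3 = 0.
That is s² + 11.4s + 310.5 = 0, so ω_n = 17.62 rad/s and ζ = 11.4/(2·17.62) = 0.3234.
%OS = 100·exp(−πζ/√(1−ζ²)) = 34.2%.

34.2%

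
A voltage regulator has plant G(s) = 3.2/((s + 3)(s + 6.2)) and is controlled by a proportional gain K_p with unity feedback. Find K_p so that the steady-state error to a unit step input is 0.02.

K_p = 285

For a type-0 loop with proportional control, e_ss = 1/(1 + K_p·G(0)).
G(0) = 0.172. Require 1/(1 + K_p·0.172) = 0.02, so 1 + 0.172·K_p = 50.
K_p = (50 − 1)/0.172 = 285.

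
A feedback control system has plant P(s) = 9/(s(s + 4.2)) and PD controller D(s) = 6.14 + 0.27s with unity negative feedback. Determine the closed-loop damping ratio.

ζ = 0.446

Forward path: (6.14 + 0.27s)·9/(s(s+4.2)). The closed-loop characteristic equation is s² + (4.2 + 9·0.27)s + 9·6.14 = 0.
That is s² + 6.63s + 55.26 = 0, so ω_n = 7.434 rad/s and ζ = 6.63/(2·7.434) = 0.4459.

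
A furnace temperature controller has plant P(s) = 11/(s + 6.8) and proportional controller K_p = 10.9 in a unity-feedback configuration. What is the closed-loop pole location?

s = -126.7

Closed-loop transfer function: T(s) = K_p·P(s)/(1 + K_p·P(s)) = 119.9/(s + 6.8 + 119.9) = 119.9/(s + 126.7).
The closed-loop pole is at s = −126.7.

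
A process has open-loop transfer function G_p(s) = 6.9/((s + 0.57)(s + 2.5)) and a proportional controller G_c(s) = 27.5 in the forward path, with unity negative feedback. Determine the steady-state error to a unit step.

The loop is type 0. Static position error constant K_pos = G_c(0)·G_p(0) = 27.5·4.842 = 133.2.
Steady-state error to a unit step: e_ss = 1/(1+K_pos) = 1/134.2 = 0.00745.

0.00745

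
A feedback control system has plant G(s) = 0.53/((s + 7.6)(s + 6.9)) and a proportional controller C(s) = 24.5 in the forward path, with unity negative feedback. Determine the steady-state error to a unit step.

0.802

The loop is type 0. Static position error constant K_pos = C(0)·G(0) = 24.5·0.01011 = 0.2476.
Steady-state error to a unit step: e_ss = 1/(1+K_pos) = 1/1.248 = 0.802.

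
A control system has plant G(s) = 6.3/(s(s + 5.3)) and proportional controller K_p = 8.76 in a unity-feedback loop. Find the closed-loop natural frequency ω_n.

With unity feedback the closed-loop characteristic equation is s² + 5.3s + 8.76·6.3 = s² + 5.3s + 55.19 = 0.
Matching s² + 2ζω_n s + ω_n²: ω_n = √55.19 = 7.429 rad/s and 2ζω_n = 5.3, so ζ = 5.3/(2·7.429) = 0.357.

ω_n = 7.43 rad/s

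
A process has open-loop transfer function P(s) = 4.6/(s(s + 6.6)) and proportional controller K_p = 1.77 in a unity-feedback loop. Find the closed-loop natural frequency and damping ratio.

1 + K_p·P(s) = 0 gives s² + 6.6s + 8.142 = 0.
Matching s² + 2ζω_n s + ω_n²: ω_n = √8.142 = 2.853 rad/s and 2ζω_n = 6.6, so ζ = 6.6/(2·2.853) = 1.16.

ω_n = 2.85 rad/s, ζ = 1.16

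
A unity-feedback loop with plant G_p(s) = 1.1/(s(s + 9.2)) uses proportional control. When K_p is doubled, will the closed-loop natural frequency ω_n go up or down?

increase

ω_n = √(1.1·K_p), which grows with K_p.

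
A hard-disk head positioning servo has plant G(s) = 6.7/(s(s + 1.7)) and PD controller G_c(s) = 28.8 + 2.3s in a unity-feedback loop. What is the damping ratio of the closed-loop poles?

Forward path: (28.8 + 2.3s)·6.7/(s(s+1.7)). The closed-loop characteristic equation is s² + (1.7 + 6.7·2.3)s + 6.7·28.8 = 0.
That is s² + 17.11s + 193 = 0, so ω_n = 13.89 rad/s and ζ = 17.11/(2·13.89) = 0.6159.

ζ = 0.616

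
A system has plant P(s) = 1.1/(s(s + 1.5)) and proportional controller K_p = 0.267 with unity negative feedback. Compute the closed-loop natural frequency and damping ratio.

With unity feedback the closed-loop characteristic equation is s² + 1.5s + 0.267·1.1 = s² + 1.5s + 0.2937 = 0.
So ω_n² = 0.2937 ⇒ ω_n = 0.5419 rad/s, and ζ = 1.5/(2ω_n) = 1.38.

ω_n = 0.542 rad/s, ζ = 1.38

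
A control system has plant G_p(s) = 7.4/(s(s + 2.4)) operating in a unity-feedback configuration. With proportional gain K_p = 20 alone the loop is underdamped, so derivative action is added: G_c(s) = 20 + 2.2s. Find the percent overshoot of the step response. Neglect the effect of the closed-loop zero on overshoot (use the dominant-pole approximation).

Forward path: (20 + 2.2s)·7.4/(s(s+2.4)). The closed-loop characteristic equation is s² + (2.4 + 7.4·2.2)s + 7.4·20 = 0.
That is s² + 18.68s + 148 = 0, so ω_n = 12.17 rad/s and ζ = 18.68/(2·12.17) = 0.7677.
%OS = 100·exp(−πζ/√(1−ζ²)) = 2.32%.

2.32%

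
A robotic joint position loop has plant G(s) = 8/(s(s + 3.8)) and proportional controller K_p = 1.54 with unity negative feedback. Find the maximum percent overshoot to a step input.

From 1 + K_pG(s) = 0: s² + 3.8s + 12.32 = 0 ⇒ ω_n = 3.51, ζ = 0.5413.
%OS = 100·exp(−πζ/√(1−ζ²)) = 100·exp(−π·0.5413/√0.707) = 13.2%.

13.2%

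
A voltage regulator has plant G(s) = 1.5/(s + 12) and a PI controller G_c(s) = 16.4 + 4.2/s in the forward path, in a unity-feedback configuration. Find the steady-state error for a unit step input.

0

The open loop G_c(s)G(s) has a pole at the origin (type 1), so the static position error constant is infinite and e_ss = 1/(1+∞) = 0.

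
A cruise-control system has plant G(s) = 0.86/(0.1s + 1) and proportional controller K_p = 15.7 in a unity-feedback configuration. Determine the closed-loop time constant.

Closed loop: T(s) = K_p·G/(1+K_p·G) = 13.5/(0.1s + 1 + 13.5), with pole at s = −(1 + 13.5)/0.1 = −145.
Closed-loop time constant τ = 1/145 = 0.0069 s.

τ = 0.0069 s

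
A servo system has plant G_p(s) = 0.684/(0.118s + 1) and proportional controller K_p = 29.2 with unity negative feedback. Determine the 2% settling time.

Closed loop: T(s) = K_p·G_p/(1+K_p·G_p) = 19.97/(0.118s + 1 + 19.97), with pole at s = −(1 + 19.97)/0.118 = −177.7.
τ = 1/177.7 = 0.005626 s, so 2% settling time ≈ 4τ = 0.0225 s.

T_s ≈ 0.0225 s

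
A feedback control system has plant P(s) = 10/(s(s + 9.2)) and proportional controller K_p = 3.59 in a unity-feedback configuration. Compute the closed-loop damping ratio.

ζ = 0.768

With unity feedback the closed-loop characteristic equation is s² + 9.2s + 3.59·10 = s² + 9.2s + 35.9 = 0.
Matching s² + 2ζω_n s + ω_n²: ω_n = √35.9 = 5.992 rad/s and 2ζω_n = 9.2, so ζ = 9.2/(2·5.992) = 0.768.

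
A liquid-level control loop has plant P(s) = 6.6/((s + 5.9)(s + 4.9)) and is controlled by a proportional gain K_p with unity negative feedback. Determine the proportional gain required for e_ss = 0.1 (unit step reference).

K_p = 39.4

Steady-state error for a unit step on this type-0 loop is 1/(1 + K_p·P(0)).
P(0) = 0.2283. Require 1/(1 + K_p·0.2283) = 0.1, so 1 + 0.2283·K_p = 10.
K_p = (10 − 1)/0.2283 = 39.4.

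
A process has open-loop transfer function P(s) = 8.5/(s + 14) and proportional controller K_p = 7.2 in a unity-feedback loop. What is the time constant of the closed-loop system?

Closed-loop transfer function: T(s) = K_p·P(s)/(1 + K_p·P(s)) = 61.2/(s + 14 + 61.2) = 61.2/(s + 75.2).
Time constant τ = 1/75.2 = 0.0133 s.

τ = 0.0133 s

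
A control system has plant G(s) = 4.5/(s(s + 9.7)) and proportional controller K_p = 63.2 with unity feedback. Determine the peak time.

From 1 + K_pG(s) = 0: s² + 9.7s + 284.4 = 0 ⇒ ω_n = 16.86, ζ = 0.2876.
Damped frequency ω_d = ω_n√(1−ζ²) = 16.15 rad/s, so peak time T_p = π/ω_d = 0.195 s.

T_p = 0.195 s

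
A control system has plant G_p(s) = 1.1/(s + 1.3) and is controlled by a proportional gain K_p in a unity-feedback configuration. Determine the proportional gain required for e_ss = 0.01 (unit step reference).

The loop is type 0, so e_ss(step) = 1/(1 + K_pos) with K_pos = K_p·G_p(0).
G_p(0) = 0.8462. Require 1/(1 + K_p·0.8462) = 0.01, so 1 + 0.8462·K_p = 100.
K_p = (100 − 1)/0.8462 = 117.

K_p = 117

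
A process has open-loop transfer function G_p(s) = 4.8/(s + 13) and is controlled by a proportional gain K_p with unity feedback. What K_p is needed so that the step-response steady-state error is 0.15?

For a type-0 loop with proportional control, e_ss = 1/(1 + K_p·G_p(0)).
G_p(0) = 0.3692. Require 1/(1 + K_p·0.3692) = 0.15, so 1 + 0.3692·K_p = 6.667.
K_p = (6.667 − 1)/0.3692 = 15.3.

K_p = 15.3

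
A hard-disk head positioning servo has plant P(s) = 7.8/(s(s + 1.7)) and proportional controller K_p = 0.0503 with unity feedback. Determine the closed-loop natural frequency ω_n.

The closed-loop denominator is s(s+1.7) + 0.0503·7.8 = s² + 1.7s + 0.3923.
Matching s² + 2ζω_n s + ω_n²: ω_n = √0.3923 = 0.6264 rad/s and 2ζω_n = 1.7, so ζ = 1.7/(2·0.6264) = 1.36.

ω_n = 0.626 rad/s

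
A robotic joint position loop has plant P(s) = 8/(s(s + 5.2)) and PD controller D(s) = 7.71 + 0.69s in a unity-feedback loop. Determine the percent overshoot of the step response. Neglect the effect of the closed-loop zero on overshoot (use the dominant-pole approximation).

Forward path: (7.71 + 0.69s)·8/(s(s+5.2)). The closed-loop characteristic equation is s² + (5.2 + 8·0.69)s + 8·7.71 = 0.
That is s² + 10.72s + 61.68 = 0, so ω_n = 7.854 rad/s and ζ = 10.72/(2·7.854) = 0.6825.
%OS = 100·exp(−πζ/√(1−ζ²)) = 5.32%.

5.32%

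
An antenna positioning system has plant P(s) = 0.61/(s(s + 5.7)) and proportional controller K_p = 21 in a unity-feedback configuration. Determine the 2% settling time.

Closed-loop characteristic equation: s² + 5.7s + 12.81 = 0, so ω_n = 3.579 rad/s and ζ = 5.7/(2·3.579) = 0.7963.
2% settling time T_s ≈ 4/(ζω_n) = 4/2.85 = 1.4 s.

T_s ≈ 1.4 s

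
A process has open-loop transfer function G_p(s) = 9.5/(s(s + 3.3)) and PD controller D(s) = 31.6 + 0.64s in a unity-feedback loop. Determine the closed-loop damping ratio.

ζ = 0.271

Forward path: (31.6 + 0.64s)·9.5/(s(s+3.3)). The closed-loop characteristic equation is s² + (3.3 + 9.5·0.64)s + 9.5·31.6 = 0.
That is s² + 9.38s + 300.2 = 0, so ω_n = 17.33 rad/s and ζ = 9.38/(2·17.33) = 0.2707.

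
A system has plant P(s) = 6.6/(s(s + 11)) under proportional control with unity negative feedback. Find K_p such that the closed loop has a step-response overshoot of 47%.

K_p = 83.9

From %OS = 100·exp(−πζ/√(1−ζ²)) = 47%, ζ = −ln(0.47)/√(π²+ln²(0.47)) = 0.2337.
Characteristic equation s² + 11s + 6.6K_p = 0 gives ζ = 11/(2√(6.6K_p)).
Setting ζ = 0.2337: √(6.6K_p) = 11/(2·0.2337) = 23.54, so K_p = 554/6.6 = 83.9.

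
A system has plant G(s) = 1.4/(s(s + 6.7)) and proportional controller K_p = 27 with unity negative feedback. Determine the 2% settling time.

Closed-loop characteristic equation: s² + 6.7s + 37.8 = 0, so ω_n = 6.148 rad/s and ζ = 6.7/(2·6.148) = 0.5449.
2% settling time T_s ≈ 4/(ζω_n) = 4/3.35 = 1.19 s.

T_s ≈ 1.19 s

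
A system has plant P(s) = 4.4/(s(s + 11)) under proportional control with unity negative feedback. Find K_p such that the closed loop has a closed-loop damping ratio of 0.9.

K_p = 8.49

Closed-loop characteristic equation: s² + 11s + K_p·4.4 = 0.
So ω_n = √(4.4K_p) and 2ζω_n = 11, giving ζ = 11/(2√(4.4K_p)).
Setting ζ = 0.9: √(4.4K_p) = 11/(2·0.9) = 6.111, so K_p = 37.35/4.4 = 8.49.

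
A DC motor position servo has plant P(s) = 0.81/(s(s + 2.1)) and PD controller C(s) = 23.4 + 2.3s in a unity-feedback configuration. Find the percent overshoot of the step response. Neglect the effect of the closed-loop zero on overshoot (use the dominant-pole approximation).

20.1%

Forward path: (23.4 + 2.3s)·0.81/(s(s+2.1)). The closed-loop characteristic equation is s² + (2.1 + 0.81·2.3)s + 0.81·23.4 = 0.
That is s² + 3.963s + 18.95 = 0, so ω_n = 4.354 rad/s and ζ = 3.963/(2·4.354) = 0.4551.
%OS = 100·exp(−πζ/√(1−ζ²)) = 20.1%.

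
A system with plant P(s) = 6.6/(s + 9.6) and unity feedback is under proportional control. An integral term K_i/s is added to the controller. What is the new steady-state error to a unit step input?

The integrator makes K_pos = lim_{s→0} C(s)G(s) infinite, so e_ss = 1/(1+K_pos) = 0.

0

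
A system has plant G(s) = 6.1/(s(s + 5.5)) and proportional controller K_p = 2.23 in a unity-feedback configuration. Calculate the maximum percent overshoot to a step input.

2.97%

The closed-loop denominator s² + 5.5s + 13.6 gives ω_n = √13.6 = 3.688 and ζ = 5.5/(2ω_n) = 0.7456.
%OS = 100·exp(−πζ/√(1−ζ²)) = 100·exp(−π·0.7456/√0.4441) = 2.97%.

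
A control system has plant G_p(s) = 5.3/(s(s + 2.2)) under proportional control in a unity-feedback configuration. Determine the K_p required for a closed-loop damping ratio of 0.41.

K_p = 1.36

Closed-loop characteristic equation: s² + 2.2s + K_p·5.3 = 0.
So ω_n = √(5.3K_p) and 2ζω_n = 2.2, giving ζ = 2.2/(2√(5.3K_p)).
Setting ζ = 0.41: √(5.3K_p) = 2.2/(2·0.41) = 2.683, so K_p = 7.198/5.3 = 1.36.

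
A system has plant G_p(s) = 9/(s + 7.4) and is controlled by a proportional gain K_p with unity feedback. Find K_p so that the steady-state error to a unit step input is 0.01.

K_p = 81.4

Steady-state error for a unit step on this type-0 loop is 1/(1 + K_p·G_p(0)).
G_p(0) = 1.216. Require 1/(1 + K_p·1.216) = 0.01, so 1 + 1.216·K_p = 100.
K_p = (100 − 1)/1.216 = 81.4.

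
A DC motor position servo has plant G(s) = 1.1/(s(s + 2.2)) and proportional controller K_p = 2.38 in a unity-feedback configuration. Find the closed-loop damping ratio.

ζ = 0.68

With unity feedback the closed-loop characteristic equation is s² + 2.2s + 2.38·1.1 = s² + 2.2s + 2.618 = 0.
Matching s² + 2ζω_n s + ω_n²: ω_n = √2.618 = 1.618 rad/s and 2ζω_n = 2.2, so ζ = 2.2/(2·1.618) = 0.68.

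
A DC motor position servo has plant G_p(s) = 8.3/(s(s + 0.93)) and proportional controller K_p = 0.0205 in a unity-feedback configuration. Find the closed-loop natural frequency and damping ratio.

ω_n = 0.412 rad/s, ζ = 1.13

The closed-loop denominator is s(s+0.93) + 0.0205·8.3 = s² + 0.93s + 0.1702.
Matching s² + 2ζω_n s + ω_n²: ω_n = √0.1702 = 0.4125 rad/s and 2ζω_n = 0.93, so ζ = 0.93/(2·0.4125) = 1.13.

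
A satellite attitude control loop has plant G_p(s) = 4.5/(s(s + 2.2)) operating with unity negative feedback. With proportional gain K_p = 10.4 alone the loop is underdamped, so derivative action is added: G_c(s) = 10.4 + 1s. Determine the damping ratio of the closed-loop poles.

ζ = 0.49

Forward path: (10.4 + 1s)·4.5/(s(s+2.2)). The closed-loop characteristic equation is s² + (2.2 + 4.5·1)s + 4.5·10.4 = 0.
That is s² + 6.7s + 46.8 = 0, so ω_n = 6.841 rad/s and ζ = 6.7/(2·6.841) = 0.4897.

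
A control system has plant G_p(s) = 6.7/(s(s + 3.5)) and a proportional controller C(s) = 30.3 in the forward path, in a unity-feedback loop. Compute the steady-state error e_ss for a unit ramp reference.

The loop has one pole at the origin (type 1). Velocity error constant K_v = lim_{s→0} s·C(s)G_p(s) = 30.3·6.7/3.5 = 58.
Steady-state error to a unit ramp: e_ss = 1/K_v = 0.0172.

0.0172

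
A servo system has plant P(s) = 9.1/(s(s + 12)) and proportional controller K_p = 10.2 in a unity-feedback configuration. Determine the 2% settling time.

T_s ≈ 0.667 s

From 1 + K_pP(s) = 0: s² + 12s + 92.82 = 0 ⇒ ω_n = 9.634, ζ = 0.6228.
2% settling time T_s ≈ 4/(ζω_n) = 4/6 = 0.667 s.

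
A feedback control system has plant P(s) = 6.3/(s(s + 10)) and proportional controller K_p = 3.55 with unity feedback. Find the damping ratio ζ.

ζ = 1.06

1 + K_p·P(s) = 0 gives s² + 10s + 22.36 = 0.
Matching s² + 2ζω_n s + ω_n²: ω_n = √22.36 = 4.729 rad/s and 2ζω_n = 10, so ζ = 10/(2·4.729) = 1.06.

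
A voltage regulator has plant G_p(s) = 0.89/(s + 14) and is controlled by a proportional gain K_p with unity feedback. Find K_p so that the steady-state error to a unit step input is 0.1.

K_p = 142

The loop is type 0, so e_ss(step) = 1/(1 + K_pos) with K_pos = K_p·G_p(0).
G_p(0) = 0.06357. Require 1/(1 + K_p·0.06357) = 0.1, so 1 + 0.06357·K_p = 10.
K_p = (10 − 1)/0.06357 = 142.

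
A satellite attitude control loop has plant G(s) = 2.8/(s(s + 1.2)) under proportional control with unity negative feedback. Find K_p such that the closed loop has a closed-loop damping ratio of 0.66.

K_p = 0.295

Closed-loop characteristic equation: s² + 1.2s + K_p·2.8 = 0.
So ω_n = √(2.8K_p) and 2ζω_n = 1.2, giving ζ = 1.2/(2√(2.8K_p)).
Setting ζ = 0.66: √(2.8K_p) = 1.2/(2·0.66) = 0.9091, so K_p = 0.8264/2.8 = 0.295.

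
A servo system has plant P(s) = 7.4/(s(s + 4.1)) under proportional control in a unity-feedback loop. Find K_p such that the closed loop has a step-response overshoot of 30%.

From %OS = 100·exp(−πζ/√(1−ζ²)) = 30%, ζ = −ln(0.3)/√(π²+ln²(0.3)) = 0.3579.
Characteristic equation s² + 4.1s + 7.4K_p = 0 gives ζ = 4.1/(2√(7.4K_p)).
Setting ζ = 0.3579: √(7.4K_p) = 4.1/(2·0.3579) = 5.729, so K_p = 32.82/7.4 = 4.43.

K_p = 4.43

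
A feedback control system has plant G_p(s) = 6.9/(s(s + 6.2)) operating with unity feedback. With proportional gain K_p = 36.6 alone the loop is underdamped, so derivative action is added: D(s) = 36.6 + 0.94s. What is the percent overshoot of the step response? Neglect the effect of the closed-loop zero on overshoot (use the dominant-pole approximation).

25.5%

Forward path: (36.6 + 0.94s)·6.9/(s(s+6.2)). The closed-loop characteristic equation is s² + (6.2 + 6.9·0.94)s + 6.9·36.6 = 0.
That is s² + 12.69s + 252.5 = 0, so ω_n = 15.89 rad/s and ζ = 12.69/(2·15.89) = 0.3991.
%OS = 100·exp(−πζ/√(1−ζ²)) = 25.5%.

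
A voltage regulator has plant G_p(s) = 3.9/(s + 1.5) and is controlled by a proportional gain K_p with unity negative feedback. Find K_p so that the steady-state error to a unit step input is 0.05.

K_p = 7.31

Steady-state error for a unit step on this type-0 loop is 1/(1 + K_p·G_p(0)).
G_p(0) = 2.6. Require 1/(1 + K_p·2.6) = 0.05, so 1 + 2.6·K_p = 20.
K_p = (20 − 1)/2.6 = 7.31.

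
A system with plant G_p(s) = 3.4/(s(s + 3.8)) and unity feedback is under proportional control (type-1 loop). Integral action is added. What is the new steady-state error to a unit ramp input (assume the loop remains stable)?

The integrator raises the loop to type 2, so K_v → ∞ and e_ss to a ramp is zero.

0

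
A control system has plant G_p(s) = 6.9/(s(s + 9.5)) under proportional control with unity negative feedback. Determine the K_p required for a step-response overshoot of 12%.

From %OS = 100·exp(−πζ/√(1−ζ²)) = 12%, ζ = −ln(0.12)/√(π²+ln²(0.12)) = 0.5594.
Characteristic equation s² + 9.5s + 6.9K_p = 0 gives ζ = 9.5/(2√(6.9K_p)).
Setting ζ = 0.5594: √(6.9K_p) = 9.5/(2·0.5594) = 8.491, so K_p = 72.1/6.9 = 10.4.

K_p = 10.4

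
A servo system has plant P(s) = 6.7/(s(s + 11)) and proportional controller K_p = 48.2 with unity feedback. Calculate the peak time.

From 1 + K_pP(s) = 0: s² + 11s + 322.9 = 0 ⇒ ω_n = 17.97, ζ = 0.3061.
Damped frequency ω_d = ω_n√(1−ζ²) = 17.11 rad/s, so peak time T_p = π/ω_d = 0.184 s.

T_p = 0.184 s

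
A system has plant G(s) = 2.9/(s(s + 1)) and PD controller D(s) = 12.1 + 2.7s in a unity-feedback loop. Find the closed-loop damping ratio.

ζ = 0.745

Forward path: (12.1 + 2.7s)·2.9/(s(s+1)). The closed-loop characteristic equation is s² + (1 + 2.9·2.7)s + 2.9·12.1 = 0.
That is s² + 8.83s + 35.09 = 0, so ω_n = 5.924 rad/s and ζ = 8.83/(2·5.924) = 0.7453.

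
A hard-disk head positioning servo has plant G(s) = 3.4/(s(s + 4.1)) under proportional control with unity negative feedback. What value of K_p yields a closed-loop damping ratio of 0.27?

Closed-loop characteristic equation: s² + 4.1s + K_p·3.4 = 0.
So ω_n = √(3.4K_p) and 2ζω_n = 4.1, giving ζ = 4.1/(2√(3.4K_p)).
Setting ζ = 0.27: √(3.4K_p) = 4.1/(2·0.27) = 7.593, so K_p = 57.65/3.4 = 17.

K_p = 17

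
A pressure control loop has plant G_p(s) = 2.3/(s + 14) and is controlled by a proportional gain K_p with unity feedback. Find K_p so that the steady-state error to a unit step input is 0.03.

Steady-state error for a unit step on this type-0 loop is 1/(1 + K_p·G_p(0)).
G_p(0) = 0.1643. Require 1/(1 + K_p·0.1643) = 0.03, so 1 + 0.1643·K_p = 33.33.
K_p = (33.33 − 1)/0.1643 = 197.

K_p = 197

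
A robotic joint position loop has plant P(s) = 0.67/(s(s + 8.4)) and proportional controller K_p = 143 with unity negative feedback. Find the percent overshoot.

22.5%

Closed-loop characteristic equation: s² + 8.4s + 95.81 = 0, so ω_n = 9.788 rad/s and ζ = 8.4/(2·9.788) = 0.4291.
%OS = 100·exp(−πζ/√(1−ζ²)) = 100·exp(−π·0.4291/√0.8159) = 22.5%.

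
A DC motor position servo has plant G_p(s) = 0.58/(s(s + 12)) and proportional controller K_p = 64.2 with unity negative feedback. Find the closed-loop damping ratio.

ζ = 0.983

With unity feedback the closed-loop characteristic equation is s² + 12s + 64.2·0.58 = s² + 12s + 37.24 = 0.
Matching s² + 2ζω_n s + ω_n²: ω_n = √37.24 = 6.102 rad/s and 2ζω_n = 12, so ζ = 12/(2·6.102) = 0.983.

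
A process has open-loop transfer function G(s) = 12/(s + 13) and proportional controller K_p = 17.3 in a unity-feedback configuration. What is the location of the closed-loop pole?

Closed-loop transfer function: T(s) = K_p·G(s)/(1 + K_p·G(s)) = 207.6/(s + 13 + 207.6) = 207.6/(s + 220.6).
The closed-loop pole is at s = −220.6.

s = -220.6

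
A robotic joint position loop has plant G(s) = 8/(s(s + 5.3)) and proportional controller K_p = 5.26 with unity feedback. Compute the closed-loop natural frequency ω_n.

ω_n = 6.49 rad/s

With unity feedback the closed-loop characteristic equation is s² + 5.3s + 5.26·8 = s² + 5.3s + 42.08 = 0.
So ω_n² = 42.08 ⇒ ω_n = 6.487 rad/s, and ζ = 5.3/(2ω_n) = 0.409.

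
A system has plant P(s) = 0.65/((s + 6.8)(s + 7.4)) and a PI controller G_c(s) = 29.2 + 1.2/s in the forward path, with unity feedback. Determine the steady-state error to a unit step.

The open loop G_c(s)P(s) has a pole at the origin (type 1), so the static position error constant is infinite and e_ss = 1/(1+∞) = 0.

0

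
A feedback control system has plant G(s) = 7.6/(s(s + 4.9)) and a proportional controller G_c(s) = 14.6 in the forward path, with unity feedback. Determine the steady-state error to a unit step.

0

The open loop G_c(s)G(s) has a pole at the origin (type 1), so the static position error constant is infinite and e_ss = 1/(1+∞) = 0.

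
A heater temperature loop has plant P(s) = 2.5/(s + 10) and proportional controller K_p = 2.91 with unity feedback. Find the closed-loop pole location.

s = -17.27

Closed-loop transfer function: T(s) = K_p·P(s)/(1 + K_p·P(s)) = 7.275/(s + 10 + 7.275) = 7.275/(s + 17.27).
The closed-loop pole is at s = −17.27.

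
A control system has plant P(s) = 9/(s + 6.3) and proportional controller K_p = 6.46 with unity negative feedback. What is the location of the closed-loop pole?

Closed-loop transfer function: T(s) = K_p·P(s)/(1 + K_p·P(s)) = 58.14/(s + 6.3 + 58.14) = 58.14/(s + 64.44).
The closed-loop pole is at s = −64.44.

s = -64.44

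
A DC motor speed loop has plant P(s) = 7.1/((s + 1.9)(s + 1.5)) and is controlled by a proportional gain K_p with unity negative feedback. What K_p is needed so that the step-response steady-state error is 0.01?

K_p = 39.7

Steady-state error for a unit step on this type-0 loop is 1/(1 + K_p·P(0)).
P(0) = 2.491. Require 1/(1 + K_p·2.491) = 0.01, so 1 + 2.491·K_p = 100.
K_p = (100 − 1)/2.491 = 39.7.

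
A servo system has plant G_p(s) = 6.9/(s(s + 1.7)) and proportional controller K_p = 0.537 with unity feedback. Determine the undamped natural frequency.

ω_n = 1.92 rad/s

With unity feedback the closed-loop characteristic equation is s² + 1.7s + 0.537·6.9 = s² + 1.7s + 3.705 = 0.
So ω_n² = 3.705 ⇒ ω_n = 1.925 rad/s, and ζ = 1.7/(2ω_n) = 0.442.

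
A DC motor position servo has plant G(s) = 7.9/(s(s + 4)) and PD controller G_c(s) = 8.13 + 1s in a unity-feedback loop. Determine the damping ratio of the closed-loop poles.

ζ = 0.742

Forward path: (8.13 + 1s)·7.9/(s(s+4)). The closed-loop characteristic equation is s² + (4 + 7.9·1)s + 7.9·8.13 = 0.
That is s² + 11.9s + 64.23 = 0, so ω_n = 8.014 rad/s and ζ = 11.9/(2·8.014) = 0.7424.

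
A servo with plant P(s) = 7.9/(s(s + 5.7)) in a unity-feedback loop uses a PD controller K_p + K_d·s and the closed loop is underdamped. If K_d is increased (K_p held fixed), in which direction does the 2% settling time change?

Characteristic equation s² + (5.7 + 7.9K_d)s + 7.9K_p = 0: raising K_d increases ζω_n = (5.7+7.9K_d)/2 while the loop stays underdamped, so T_s ≈ 4/(ζω_n) decreases.

decrease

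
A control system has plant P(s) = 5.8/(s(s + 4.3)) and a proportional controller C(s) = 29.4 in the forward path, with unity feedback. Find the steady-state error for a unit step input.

The open loop C(s)P(s) has a pole at the origin (type 1), so the static position error constant is infinite and e_ss = 1/(1+∞) = 0.

0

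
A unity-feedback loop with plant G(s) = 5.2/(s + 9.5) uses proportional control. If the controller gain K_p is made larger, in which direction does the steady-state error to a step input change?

decrease

The position error constant K_pos = K_p·G(0) grows with K_p, and e_ss = 1/(1+K_pos) falls.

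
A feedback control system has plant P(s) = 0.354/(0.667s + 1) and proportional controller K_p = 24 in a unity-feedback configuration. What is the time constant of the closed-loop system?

Closed loop: T(s) = K_p·P/(1+K_p·P) = 8.496/(0.667s + 1 + 8.496), with pole at s = −(1 + 8.496)/0.667 = −14.24.
Closed-loop time constant τ = 1/14.24 = 0.0702 s.

τ = 0.0702 s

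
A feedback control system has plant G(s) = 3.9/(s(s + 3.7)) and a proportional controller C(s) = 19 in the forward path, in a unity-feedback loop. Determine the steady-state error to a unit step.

The open loop C(s)G(s) has a pole at the origin (type 1), so the static position error constant is infinite and e_ss = 1/(1+∞) = 0.

0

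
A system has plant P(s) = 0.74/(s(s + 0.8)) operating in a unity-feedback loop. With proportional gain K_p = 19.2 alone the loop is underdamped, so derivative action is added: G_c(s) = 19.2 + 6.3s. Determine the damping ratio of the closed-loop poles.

ζ = 0.725

Forward path: (19.2 + 6.3s)·0.74/(s(s+0.8)). The closed-loop characteristic equation is s² + (0.8 + 0.74·6.3)s + 0.74·19.2 = 0.
That is s² + 5.462s + 14.21 = 0, so ω_n = 3.769 rad/s and ζ = 5.462/(2·3.769) = 0.7245.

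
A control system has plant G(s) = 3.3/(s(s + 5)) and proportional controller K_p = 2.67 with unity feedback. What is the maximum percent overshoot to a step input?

The closed-loop denominator s² + 5s + 8.811 gives ω_n = √8.811 = 2.968 and ζ = 5/(2ω_n) = 0.8422.
%OS = 100·exp(−πζ/√(1−ζ²)) = 100·exp(−π·0.8422/√0.2907) = 0.739%.

0.739%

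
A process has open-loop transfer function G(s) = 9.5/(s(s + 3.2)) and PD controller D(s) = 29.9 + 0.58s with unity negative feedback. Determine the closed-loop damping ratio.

Forward path: (29.9 + 0.58s)·9.5/(s(s+3.2)). The closed-loop characteristic equation is s² + (3.2 + 9.5·0.58)s + 9.5·29.9 = 0.
That is s² + 8.71s + 284.1 = 0, so ω_n = 16.85 rad/s and ζ = 8.71/(2·16.85) = 0.2584.

ζ = 0.258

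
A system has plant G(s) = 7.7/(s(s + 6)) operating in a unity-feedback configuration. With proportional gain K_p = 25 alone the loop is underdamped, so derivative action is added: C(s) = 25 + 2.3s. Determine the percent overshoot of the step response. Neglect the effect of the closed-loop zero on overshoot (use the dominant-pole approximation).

Forward path: (25 + 2.3s)·7.7/(s(s+6)). The closed-loop characteristic equation is s² + (6 + 7.7·2.3)s + 7.7·25 = 0.
That is s² + 23.71s + 192.5 = 0, so ω_n = 13.87 rad/s and ζ = 23.71/(2·13.87) = 0.8544.
%OS = 100·exp(−πζ/√(1−ζ²)) = 0.57%.

0.57%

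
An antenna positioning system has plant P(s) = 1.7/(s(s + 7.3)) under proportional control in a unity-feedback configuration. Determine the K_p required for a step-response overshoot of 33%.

K_p = 70.8

From %OS = 100·exp(−πζ/√(1−ζ²)) = 33%, ζ = −ln(0.33)/√(π²+ln²(0.33)) = 0.3328.
Characteristic equation s² + 7.3s + 1.7K_p = 0 gives ζ = 7.3/(2√(1.7K_p)).
Setting ζ = 0.3328: √(1.7K_p) = 7.3/(2·0.3328) = 10.97, so K_p = 120.3/1.7 = 70.8.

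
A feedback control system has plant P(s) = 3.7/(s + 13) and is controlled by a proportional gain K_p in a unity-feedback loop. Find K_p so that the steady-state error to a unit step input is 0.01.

For a type-0 loop with proportional control, e_ss = 1/(1 + K_p·P(0)).
P(0) = 0.2846. Require 1/(1 + K_p·0.2846) = 0.01, so 1 + 0.2846·K_p = 100.
K_p = (100 − 1)/0.2846 = 348.

K_p = 348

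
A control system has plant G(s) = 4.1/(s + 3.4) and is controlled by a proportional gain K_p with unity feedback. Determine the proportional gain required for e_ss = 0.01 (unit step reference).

K_p = 82.1

The loop is type 0, so e_ss(step) = 1/(1 + K_pos) with K_pos = K_p·G(0).
G(0) = 1.206. Require 1/(1 + K_p·1.206) = 0.01, so 1 + 1.206·K_p = 100.
K_p = (100 − 1)/1.206 = 82.1.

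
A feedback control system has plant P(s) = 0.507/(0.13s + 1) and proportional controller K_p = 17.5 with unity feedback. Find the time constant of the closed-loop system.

Closed loop: T(s) = K_p·P/(1+K_p·P) = 8.873/(0.13s + 1 + 8.873), with pole at s = −(1 + 8.873)/0.13 = −75.94.
Closed-loop time constant τ = 1/75.94 = 0.0132 s.

τ = 0.0132 s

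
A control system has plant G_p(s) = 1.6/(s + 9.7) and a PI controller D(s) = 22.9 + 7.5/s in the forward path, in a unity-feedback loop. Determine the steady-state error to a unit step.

0

The open loop D(s)G_p(s) has a pole at the origin (type 1), so the static position error constant is infinite and e_ss = 1/(1+∞) = 0.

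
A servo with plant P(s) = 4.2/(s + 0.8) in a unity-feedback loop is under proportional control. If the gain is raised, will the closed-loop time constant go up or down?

Closed-loop pole is at s = −(0.8+K_p·4.2); larger K_p moves it further left, so τ = 1/(0.8+K_p·4.2) decreases.

decrease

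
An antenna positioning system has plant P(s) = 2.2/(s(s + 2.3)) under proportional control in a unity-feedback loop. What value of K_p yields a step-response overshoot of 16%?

K_p = 2.37

From %OS = 100·exp(−πζ/√(1−ζ²)) = 16%, ζ = −ln(0.16)/√(π²+ln²(0.16)) = 0.5039.
Characteristic equation s² + 2.3s + 2.2K_p = 0 gives ζ = 2.3/(2√(2.2K_p)).
Setting ζ = 0.5039: √(2.2K_p) = 2.3/(2·0.5039) = 2.282, so K_p = 5.209/2.2 = 2.37.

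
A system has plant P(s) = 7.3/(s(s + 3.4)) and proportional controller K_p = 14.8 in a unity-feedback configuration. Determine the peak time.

T_p = 0.306 s

Closed-loop characteristic equation: s² + 3.4s + 108 = 0, so ω_n = 10.39 rad/s and ζ = 3.4/(2·10.39) = 0.1636.
Damped frequency ω_d = ω_n√(1−ζ²) = 10.25 rad/s, so peak time T_p = π/ω_d = 0.306 s.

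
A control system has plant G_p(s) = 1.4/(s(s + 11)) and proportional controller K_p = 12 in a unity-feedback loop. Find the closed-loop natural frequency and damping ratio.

With unity feedback the closed-loop characteristic equation is s² + 11s + 12·1.4 = s² + 11s + 16.8 = 0.
So ω_n² = 16.8 ⇒ ω_n = 4.099 rad/s, and ζ = 11/(2ω_n) = 1.34.

ω_n = 4.1 rad/s, ζ = 1.34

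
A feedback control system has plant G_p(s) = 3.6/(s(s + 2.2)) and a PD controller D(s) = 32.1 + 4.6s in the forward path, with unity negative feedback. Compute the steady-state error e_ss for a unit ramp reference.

0.019

The loop has one pole at the origin (type 1). Velocity error constant K_v = lim_{s→0} s·D(s)G_p(s) = 32.1·3.6/2.2 = 52.53.
Steady-state error to a unit ramp: e_ss = 1/K_v = 0.019.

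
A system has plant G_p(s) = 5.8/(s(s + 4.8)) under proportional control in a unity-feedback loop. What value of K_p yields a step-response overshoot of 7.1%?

K_p = 2.39

From %OS = 100·exp(−πζ/√(1−ζ²)) = 7.1%, ζ = −ln(0.071)/√(π²+ln²(0.071)) = 0.6441.
Characteristic equation s² + 4.8s + 5.8K_p = 0 gives ζ = 4.8/(2√(5.8K_p)).
Setting ζ = 0.6441: √(5.8K_p) = 4.8/(2·0.6441) = 3.726, so K_p = 13.89/5.8 = 2.39.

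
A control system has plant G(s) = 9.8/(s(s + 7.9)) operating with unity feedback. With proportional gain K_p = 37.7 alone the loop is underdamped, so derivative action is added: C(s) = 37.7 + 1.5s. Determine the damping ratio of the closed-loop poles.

ζ = 0.588

Forward path: (37.7 + 1.5s)·9.8/(s(s+7.9)). The closed-loop characteristic equation is s² + (7.9 + 9.8·1.5)s + 9.8·37.7 = 0.
That is s² + 22.6s + 369.5 = 0, so ω_n = 19.22 rad/s and ζ = 22.6/(2·19.22) = 0.5879.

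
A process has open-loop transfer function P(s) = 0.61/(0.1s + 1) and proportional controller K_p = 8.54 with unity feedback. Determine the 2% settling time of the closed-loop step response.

Closed loop: T(s) = K_p·P/(1+K_p·P) = 5.209/(0.1s + 1 + 5.209), with pole at s = −(1 + 5.209)/0.1 = −62.09.
τ = 1/62.09 = 0.0161 s, so 2% settling time ≈ 4τ = 0.0644 s.

T_s ≈ 0.0644 s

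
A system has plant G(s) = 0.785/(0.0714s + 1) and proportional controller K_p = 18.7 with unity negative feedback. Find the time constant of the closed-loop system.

τ = 0.00455 s

Closed loop: T(s) = K_p·G/(1+K_p·G) = 14.68/(0.0714s + 1 + 14.68), with pole at s = −(1 + 14.68)/0.0714 = −219.6.
Closed-loop time constant τ = 1/219.6 = 0.00455 s.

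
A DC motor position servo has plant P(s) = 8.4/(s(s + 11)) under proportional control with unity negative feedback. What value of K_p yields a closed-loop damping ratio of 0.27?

K_p = 49.4

Closed-loop characteristic equation: s² + 11s + K_p·8.4 = 0.
So ω_n = √(8.4K_p) and 2ζω_n = 11, giving ζ = 11/(2√(8.4K_p)).
Setting ζ = 0.27: √(8.4K_p) = 11/(2·0.27) = 20.37, so K_p = 415/8.4 = 49.4.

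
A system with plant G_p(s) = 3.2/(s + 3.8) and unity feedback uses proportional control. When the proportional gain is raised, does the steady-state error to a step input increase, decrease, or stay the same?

decrease

The position error constant K_pos = K_p·G_p(0) grows with K_p, and e_ss = 1/(1+K_pos) falls.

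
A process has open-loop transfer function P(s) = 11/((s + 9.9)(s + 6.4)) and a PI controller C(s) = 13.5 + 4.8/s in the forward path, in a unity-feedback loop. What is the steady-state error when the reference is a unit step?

The open loop C(s)P(s) has a pole at the origin (type 1), so the static position error constant is infinite and e_ss = 1/(1+∞) = 0.

0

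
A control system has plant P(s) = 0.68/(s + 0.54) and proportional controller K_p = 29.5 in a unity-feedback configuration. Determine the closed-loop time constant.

τ = 0.0485 s

Closed-loop transfer function: T(s) = K_p·P(s)/(1 + K_p·P(s)) = 20.06/(s + 0.54 + 20.06) = 20.06/(s + 20.6).
Time constant τ = 1/20.6 = 0.0485 s.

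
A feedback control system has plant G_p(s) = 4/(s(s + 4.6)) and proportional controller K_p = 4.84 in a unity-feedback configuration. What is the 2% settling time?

T_s ≈ 1.74 s

The closed-loop denominator s² + 4.6s + 19.36 gives ω_n = √19.36 = 4.4 and ζ = 4.6/(2ω_n) = 0.5227.
2% settling time T_s ≈ 4/(ζω_n) = 4/2.3 = 1.74 s.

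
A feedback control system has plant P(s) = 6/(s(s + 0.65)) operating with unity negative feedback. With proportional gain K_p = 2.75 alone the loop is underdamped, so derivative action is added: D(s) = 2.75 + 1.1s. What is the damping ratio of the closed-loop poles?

Forward path: (2.75 + 1.1s)·6/(s(s+0.65)). The closed-loop characteristic equation is s² + (0.65 + 6·1.1)s + 6·2.75 = 0.
That is s² + 7.25s + 16.5 = 0, so ω_n = 4.062 rad/s and ζ = 7.25/(2·4.062) = 0.8924.

ζ = 0.892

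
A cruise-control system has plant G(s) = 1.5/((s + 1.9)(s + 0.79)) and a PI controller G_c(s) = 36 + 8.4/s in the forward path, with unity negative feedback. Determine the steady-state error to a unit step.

The open loop G_c(s)G(s) has a pole at the origin (type 1), so the static position error constant is infinite and e_ss = 1/(1+∞) = 0.

0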